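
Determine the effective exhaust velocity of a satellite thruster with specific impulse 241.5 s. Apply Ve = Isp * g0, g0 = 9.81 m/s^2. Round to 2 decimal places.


Step 1: Ve = Isp * g0 = 241.5 * 9.81
Step 2: Ve = 2369.12 m/s

2369.12


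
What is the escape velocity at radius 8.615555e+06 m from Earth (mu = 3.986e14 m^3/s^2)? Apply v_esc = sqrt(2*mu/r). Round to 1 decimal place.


Step 1: 2*mu/r = 2 * 3.986e14 / 8.615555e+06 = 92530312.905
Step 2: v_esc = sqrt(92530312.905) = 9619.3 m/s

9619.3


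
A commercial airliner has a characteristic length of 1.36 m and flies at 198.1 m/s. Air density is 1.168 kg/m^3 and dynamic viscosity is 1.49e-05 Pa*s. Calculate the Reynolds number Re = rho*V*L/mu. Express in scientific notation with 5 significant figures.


Step 1: Numerator = rho * V * L = 1.168 * 198.1 * 1.36 = 314.677888
Step 2: Re = 314.677888 / 1.49e-05
Step 3: Re = 2.1119e+07

2.1119e+07


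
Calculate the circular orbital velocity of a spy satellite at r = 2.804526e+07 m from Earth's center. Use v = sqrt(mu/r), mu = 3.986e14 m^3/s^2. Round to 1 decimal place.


Step 1: mu / r = 3.986e14 / 2.804526e+07 = 14212740.406
Step 2: v = sqrt(14212740.406) = 3770.0 m/s

3770.0


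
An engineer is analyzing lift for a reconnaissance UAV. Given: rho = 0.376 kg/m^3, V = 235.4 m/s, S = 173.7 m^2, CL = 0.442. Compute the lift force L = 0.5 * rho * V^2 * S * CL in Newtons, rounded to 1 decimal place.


Step 1: Calculate dynamic pressure q = 0.5 * 0.376 * 235.4^2 = 0.5 * 0.376 * 55413.16 = 10417.6741 Pa
Step 2: Multiply by wing area and lift coefficient: L = 10417.6741 * 173.7 * 0.442
Step 3: L = 1809549.9877 * 0.442 = 799821.1 N

799821.1


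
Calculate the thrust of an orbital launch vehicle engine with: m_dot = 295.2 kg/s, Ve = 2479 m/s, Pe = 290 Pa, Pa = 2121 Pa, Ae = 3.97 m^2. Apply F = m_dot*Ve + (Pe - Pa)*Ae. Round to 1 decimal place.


Step 1: Momentum thrust = m_dot * Ve = 295.2 * 2479 = 731800.8 N
Step 2: Pressure thrust = (Pe - Pa) * Ae = (290 - 2121) * 3.97 = -7269.07 N
Step 3: Total thrust F = 731800.8 + -7269.07 = 724531.7 N

724531.7


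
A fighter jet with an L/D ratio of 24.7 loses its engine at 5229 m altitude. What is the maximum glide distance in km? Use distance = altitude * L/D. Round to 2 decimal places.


Step 1: Glide distance = altitude * L/D = 5229 * 24.7 = 129156.3 m
Step 2: Convert to km: 129156.3 / 1000 = 129.16 km

129.16


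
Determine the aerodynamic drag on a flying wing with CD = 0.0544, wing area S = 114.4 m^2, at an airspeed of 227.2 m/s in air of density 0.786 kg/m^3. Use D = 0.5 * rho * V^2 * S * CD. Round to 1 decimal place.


Step 1: Dynamic pressure q = 0.5 * 0.786 * 227.2^2 = 20286.5971 Pa
Step 2: Drag D = q * S * CD = 20286.5971 * 114.4 * 0.0544
Step 3: D = 126250.8 N

126250.8


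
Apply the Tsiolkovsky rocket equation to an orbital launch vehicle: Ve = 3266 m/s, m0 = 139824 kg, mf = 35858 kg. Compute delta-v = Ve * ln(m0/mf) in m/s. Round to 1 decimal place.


Step 1: Mass ratio m0/mf = 139824 / 35858 = 3.899381
Step 2: ln(3.899381) = 1.360818
Step 3: delta-v = 3266 * 1.360818 = 4444.4 m/s

4444.4


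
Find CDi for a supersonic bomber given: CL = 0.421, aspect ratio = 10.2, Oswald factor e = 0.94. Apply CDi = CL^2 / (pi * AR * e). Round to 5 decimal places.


Step 1: CL^2 = 0.421^2 = 0.177241
Step 2: pi * AR * e = 3.14159 * 10.2 * 0.94 = 30.12159
Step 3: CDi = 0.177241 / 30.12159 = 0.00588

0.00588


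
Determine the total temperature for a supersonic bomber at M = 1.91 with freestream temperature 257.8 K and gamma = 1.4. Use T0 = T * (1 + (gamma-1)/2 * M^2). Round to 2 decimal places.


Step 1: (gamma-1)/2 = 0.2
Step 2: M^2 = 3.6481
Step 3: 1 + 0.2 * 3.6481 = 1.72962
Step 4: T0 = 257.8 * 1.72962 = 445.90 K

445.90


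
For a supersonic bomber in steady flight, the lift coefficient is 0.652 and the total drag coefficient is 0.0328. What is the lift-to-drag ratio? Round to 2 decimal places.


Step 1: L/D = CL / CD = 0.652 / 0.0328
Step 2: L/D = 19.88

19.88


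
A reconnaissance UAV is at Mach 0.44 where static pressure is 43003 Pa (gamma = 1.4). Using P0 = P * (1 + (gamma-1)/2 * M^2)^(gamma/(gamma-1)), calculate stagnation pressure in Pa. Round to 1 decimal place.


Step 1: (gamma-1)/2 * M^2 = 0.2 * 0.1936 = 0.03872
Step 2: 1 + 0.03872 = 1.03872
Step 3: Exponent gamma/(gamma-1) = 3.5
Step 4: P0 = 43003 * 1.03872^3.5 = 49118.3 Pa

49118.3


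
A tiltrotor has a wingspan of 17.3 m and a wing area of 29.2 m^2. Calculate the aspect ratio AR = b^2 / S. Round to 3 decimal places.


Step 1: b^2 = 17.3^2 = 299.29
Step 2: AR = 299.29 / 29.2 = 10.250

10.250


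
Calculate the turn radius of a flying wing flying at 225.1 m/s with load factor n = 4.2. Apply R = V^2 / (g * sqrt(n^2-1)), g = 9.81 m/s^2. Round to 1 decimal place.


Step 1: V^2 = 225.1^2 = 50670.01
Step 2: n^2 - 1 = 4.2^2 - 1 = 16.64
Step 3: sqrt(16.64) = 4.079216
Step 4: R = 50670.01 / (9.81 * 4.079216) = 1266.2 m

1266.2


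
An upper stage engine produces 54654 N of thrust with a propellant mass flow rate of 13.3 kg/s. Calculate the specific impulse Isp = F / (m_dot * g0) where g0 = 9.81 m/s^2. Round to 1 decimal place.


Step 1: m_dot * g0 = 13.3 * 9.81 = 130.47
Step 2: Isp = 54654 / 130.47 = 418.9 s

418.9


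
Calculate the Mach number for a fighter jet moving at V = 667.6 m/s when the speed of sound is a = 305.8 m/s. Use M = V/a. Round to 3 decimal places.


Step 1: M = V / a = 667.6 / 305.8
Step 2: M = 2.183

2.183


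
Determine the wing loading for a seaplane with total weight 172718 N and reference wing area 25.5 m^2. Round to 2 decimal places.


Step 1: Wing loading = W / S = 172718 / 25.5
Step 2: Wing loading = 6773.25 N/m^2

6773.25


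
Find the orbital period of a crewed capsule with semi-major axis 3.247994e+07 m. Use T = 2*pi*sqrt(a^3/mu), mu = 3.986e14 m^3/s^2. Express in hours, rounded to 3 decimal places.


Step 1: a^3 / mu = 3.426460e+22 / 3.986e14 = 8.596237e+07
Step 2: sqrt(8.596237e+07) = 9271.5892 s
Step 3: T = 2*pi * 9271.5892 = 58255.11 s
Step 4: T in hours = 58255.11 / 3600 = 16.182 hours

16.182


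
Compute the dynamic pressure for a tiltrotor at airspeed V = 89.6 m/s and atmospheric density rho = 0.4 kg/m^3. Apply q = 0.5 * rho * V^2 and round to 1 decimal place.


Step 1: V^2 = 89.6^2 = 8028.16
Step 2: q = 0.5 * 0.4 * 8028.16
Step 3: q = 1605.6 Pa

1605.6


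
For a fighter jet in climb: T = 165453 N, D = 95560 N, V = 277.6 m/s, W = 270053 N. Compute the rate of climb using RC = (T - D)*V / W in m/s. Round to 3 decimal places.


Step 1: Excess thrust = T - D = 165453 - 95560 = 69893 N
Step 2: Excess power = 69893 * 277.6 = 19402296.8 W
Step 3: RC = 19402296.8 / 270053 = 71.846 m/s

71.846


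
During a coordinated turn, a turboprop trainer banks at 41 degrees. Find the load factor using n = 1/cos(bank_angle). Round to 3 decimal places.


Step 1: Convert 41 degrees to radians = 0.715585
Step 2: cos(41 deg) = 0.75471
Step 3: n = 1 / 0.75471 = 1.325

1.325


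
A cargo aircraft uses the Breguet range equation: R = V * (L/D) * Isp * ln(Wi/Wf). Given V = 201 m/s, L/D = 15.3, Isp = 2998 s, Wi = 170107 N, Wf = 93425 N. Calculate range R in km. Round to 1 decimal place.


Step 1: Coefficient = V * (L/D) * Isp = 201 * 15.3 * 2998 = 9219749.4 m
Step 2: Wi/Wf = 170107 / 93425 = 1.820787
Step 3: ln(1.820787) = 0.599269
Step 4: R = 9219749.4 * 0.599269 = 5525107.0 m = 5525.1 km

5525.1


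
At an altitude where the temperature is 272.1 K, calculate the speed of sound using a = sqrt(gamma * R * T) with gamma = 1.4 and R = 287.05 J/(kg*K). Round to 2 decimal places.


Step 1: gamma * R * T = 1.4 * 287.05 * 272.1 = 109348.827
Step 2: a = sqrt(109348.827) = 330.68 m/s

330.68


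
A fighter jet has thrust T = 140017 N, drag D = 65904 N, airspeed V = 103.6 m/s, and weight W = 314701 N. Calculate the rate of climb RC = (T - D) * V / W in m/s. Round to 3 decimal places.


Step 1: Excess thrust = T - D = 140017 - 65904 = 74113 N
Step 2: Excess power = 74113 * 103.6 = 7678106.8 W
Step 3: RC = 7678106.8 / 314701 = 24.398 m/s

24.398


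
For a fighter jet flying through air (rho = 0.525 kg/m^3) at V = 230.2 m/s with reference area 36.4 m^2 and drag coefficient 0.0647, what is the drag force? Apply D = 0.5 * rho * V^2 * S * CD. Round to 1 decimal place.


Step 1: Dynamic pressure q = 0.5 * 0.525 * 230.2^2 = 13910.4105 Pa
Step 2: Drag D = q * S * CD = 13910.4105 * 36.4 * 0.0647
Step 3: D = 32760.1 N

32760.1


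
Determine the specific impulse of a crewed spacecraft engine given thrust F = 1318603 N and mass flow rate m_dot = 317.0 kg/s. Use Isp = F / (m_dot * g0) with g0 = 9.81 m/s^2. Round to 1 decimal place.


Step 1: m_dot * g0 = 317.0 * 9.81 = 3109.77
Step 2: Isp = 1318603 / 3109.77 = 424.0 s

424.0


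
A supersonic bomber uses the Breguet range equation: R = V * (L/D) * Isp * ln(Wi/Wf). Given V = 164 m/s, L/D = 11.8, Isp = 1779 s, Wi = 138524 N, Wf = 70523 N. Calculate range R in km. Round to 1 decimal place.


Step 1: Coefficient = V * (L/D) * Isp = 164 * 11.8 * 1779 = 3442720.8 m
Step 2: Wi/Wf = 138524 / 70523 = 1.964239
Step 3: ln(1.964239) = 0.675105
Step 4: R = 3442720.8 * 0.675105 = 2324197.0 m = 2324.2 km

2324.2


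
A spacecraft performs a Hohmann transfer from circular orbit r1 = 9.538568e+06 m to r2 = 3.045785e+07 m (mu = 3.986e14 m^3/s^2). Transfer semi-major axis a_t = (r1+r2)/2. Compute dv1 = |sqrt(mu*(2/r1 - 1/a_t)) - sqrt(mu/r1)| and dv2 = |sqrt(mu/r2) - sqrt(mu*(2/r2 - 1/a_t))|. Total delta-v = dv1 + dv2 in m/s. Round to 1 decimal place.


Step 1: Transfer semi-major axis a_t = (9.538568e+06 + 3.045785e+07) / 2 = 1.999821e+07 m
Step 2: v1 (circular at r1) = sqrt(mu/r1) = 6464.38 m/s
Step 3: v_t1 = sqrt(mu*(2/r1 - 1/a_t)) = 7977.76 m/s
Step 4: dv1 = |7977.76 - 6464.38| = 1513.38 m/s
Step 5: v2 (circular at r2) = 3617.59 m/s, v_t2 = 2498.42 m/s
Step 6: dv2 = |3617.59 - 2498.42| = 1119.17 m/s
Step 7: Total delta-v = 1513.38 + 1119.17 = 2632.5 m/s

2632.5


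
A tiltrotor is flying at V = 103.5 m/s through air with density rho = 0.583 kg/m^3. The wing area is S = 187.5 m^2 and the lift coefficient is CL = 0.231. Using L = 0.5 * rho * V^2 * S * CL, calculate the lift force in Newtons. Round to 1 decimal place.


Step 1: Calculate dynamic pressure q = 0.5 * 0.583 * 103.5^2 = 0.5 * 0.583 * 10712.25 = 3122.6209 Pa
Step 2: Multiply by wing area and lift coefficient: L = 3122.6209 * 187.5 * 0.231
Step 3: L = 585491.4141 * 0.231 = 135248.5 N

135248.5


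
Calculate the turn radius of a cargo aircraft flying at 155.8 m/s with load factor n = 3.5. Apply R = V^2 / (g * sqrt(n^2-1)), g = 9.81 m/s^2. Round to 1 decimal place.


Step 1: V^2 = 155.8^2 = 24273.64
Step 2: n^2 - 1 = 3.5^2 - 1 = 11.25
Step 3: sqrt(11.25) = 3.354102
Step 4: R = 24273.64 / (9.81 * 3.354102) = 737.7 m

737.7


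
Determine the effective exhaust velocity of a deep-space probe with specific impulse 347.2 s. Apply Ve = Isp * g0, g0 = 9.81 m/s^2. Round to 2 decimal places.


Step 1: Ve = Isp * g0 = 347.2 * 9.81
Step 2: Ve = 3406.03 m/s

3406.03


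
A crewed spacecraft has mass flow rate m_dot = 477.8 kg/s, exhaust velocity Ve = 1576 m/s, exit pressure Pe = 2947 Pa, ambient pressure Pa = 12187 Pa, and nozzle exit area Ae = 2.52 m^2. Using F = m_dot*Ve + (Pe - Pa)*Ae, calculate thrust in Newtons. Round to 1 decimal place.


Step 1: Momentum thrust = m_dot * Ve = 477.8 * 1576 = 753012.8 N
Step 2: Pressure thrust = (Pe - Pa) * Ae = (2947 - 12187) * 2.52 = -23284.80 N
Step 3: Total thrust F = 753012.8 + -23284.80 = 729728.0 N

729728.0


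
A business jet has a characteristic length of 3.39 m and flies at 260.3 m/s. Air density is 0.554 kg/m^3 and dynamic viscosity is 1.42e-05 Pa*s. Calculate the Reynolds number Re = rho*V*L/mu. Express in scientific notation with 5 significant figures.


Step 1: Numerator = rho * V * L = 0.554 * 260.3 * 3.39 = 488.859018
Step 2: Re = 488.859018 / 1.42e-05
Step 3: Re = 3.4427e+07

3.4427e+07


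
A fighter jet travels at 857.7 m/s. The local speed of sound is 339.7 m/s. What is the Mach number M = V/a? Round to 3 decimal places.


Step 1: M = V / a = 857.7 / 339.7
Step 2: M = 2.525

2.525


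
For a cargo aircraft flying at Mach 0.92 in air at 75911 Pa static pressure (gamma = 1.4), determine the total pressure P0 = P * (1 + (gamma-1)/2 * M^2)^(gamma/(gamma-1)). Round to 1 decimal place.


Step 1: (gamma-1)/2 * M^2 = 0.2 * 0.8464 = 0.16928
Step 2: 1 + 0.16928 = 1.16928
Step 3: Exponent gamma/(gamma-1) = 3.5
Step 4: P0 = 75911 * 1.16928^3.5 = 131225.9 Pa

131225.9


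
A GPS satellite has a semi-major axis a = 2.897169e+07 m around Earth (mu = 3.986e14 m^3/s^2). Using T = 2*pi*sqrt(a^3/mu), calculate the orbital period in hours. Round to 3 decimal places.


Step 1: a^3 / mu = 2.431764e+22 / 3.986e14 = 6.100764e+07
Step 2: sqrt(6.100764e+07) = 7810.7385 s
Step 3: T = 2*pi * 7810.7385 = 49076.32 s
Step 4: T in hours = 49076.32 / 3600 = 13.632 hours

13.632


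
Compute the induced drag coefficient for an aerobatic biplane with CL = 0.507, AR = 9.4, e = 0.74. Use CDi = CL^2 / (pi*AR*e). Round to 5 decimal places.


Step 1: CL^2 = 0.507^2 = 0.257049
Step 2: pi * AR * e = 3.14159 * 9.4 * 0.74 = 21.852918
Step 3: CDi = 0.257049 / 21.852918 = 0.01176

0.01176


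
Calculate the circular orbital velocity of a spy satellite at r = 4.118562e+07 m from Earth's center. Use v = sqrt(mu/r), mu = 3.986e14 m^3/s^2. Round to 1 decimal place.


Step 1: mu / r = 3.986e14 / 4.118562e+07 = 9678135.2326
Step 2: v = sqrt(9678135.2326) = 3111.0 m/s

3111.0


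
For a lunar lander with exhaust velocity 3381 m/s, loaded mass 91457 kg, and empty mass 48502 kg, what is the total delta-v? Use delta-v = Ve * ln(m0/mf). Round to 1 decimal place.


Step 1: Mass ratio m0/mf = 91457 / 48502 = 1.885634
Step 2: ln(1.885634) = 0.634264
Step 3: delta-v = 3381 * 0.634264 = 2144.4 m/s

2144.4


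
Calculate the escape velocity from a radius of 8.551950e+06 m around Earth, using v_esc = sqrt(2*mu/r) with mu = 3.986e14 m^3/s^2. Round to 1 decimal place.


Step 1: 2*mu/r = 2 * 3.986e14 / 8.551950e+06 = 93218505.7209
Step 2: v_esc = sqrt(93218505.7209) = 9655.0 m/s

9655.0


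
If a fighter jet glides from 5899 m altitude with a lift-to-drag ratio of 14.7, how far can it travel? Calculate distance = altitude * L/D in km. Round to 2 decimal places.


Step 1: Glide distance = altitude * L/D = 5899 * 14.7 = 86715.3 m
Step 2: Convert to km: 86715.3 / 1000 = 86.72 km

86.72


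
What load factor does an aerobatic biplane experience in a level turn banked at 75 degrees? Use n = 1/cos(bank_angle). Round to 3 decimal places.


Step 1: Convert 75 degrees to radians = 1.308997
Step 2: cos(75 deg) = 0.258819
Step 3: n = 1 / 0.258819 = 3.864

3.864


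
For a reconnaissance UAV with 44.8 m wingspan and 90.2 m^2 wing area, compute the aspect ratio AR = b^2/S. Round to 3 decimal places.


Step 1: b^2 = 44.8^2 = 2007.04
Step 2: AR = 2007.04 / 90.2 = 22.251

22.251


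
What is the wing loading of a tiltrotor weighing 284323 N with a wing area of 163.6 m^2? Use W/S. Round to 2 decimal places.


Step 1: Wing loading = W / S = 284323 / 163.6
Step 2: Wing loading = 1737.92 N/m^2

1737.92


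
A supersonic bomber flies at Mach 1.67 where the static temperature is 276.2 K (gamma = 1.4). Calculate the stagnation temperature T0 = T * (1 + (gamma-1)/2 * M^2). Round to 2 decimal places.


Step 1: (gamma-1)/2 = 0.2
Step 2: M^2 = 2.7889
Step 3: 1 + 0.2 * 2.7889 = 1.55778
Step 4: T0 = 276.2 * 1.55778 = 430.26 K

430.26


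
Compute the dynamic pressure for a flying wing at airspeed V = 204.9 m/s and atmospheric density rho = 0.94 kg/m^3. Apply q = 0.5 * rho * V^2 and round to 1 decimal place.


Step 1: V^2 = 204.9^2 = 41984.01
Step 2: q = 0.5 * 0.94 * 41984.01
Step 3: q = 19732.5 Pa

19732.5


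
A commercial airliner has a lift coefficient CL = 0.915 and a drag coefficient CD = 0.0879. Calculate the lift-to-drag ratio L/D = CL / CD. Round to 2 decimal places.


Step 1: L/D = CL / CD = 0.915 / 0.0879
Step 2: L/D = 10.41

10.41


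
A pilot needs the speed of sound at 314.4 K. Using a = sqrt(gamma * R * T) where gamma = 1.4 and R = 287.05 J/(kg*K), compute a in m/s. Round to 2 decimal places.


Step 1: gamma * R * T = 1.4 * 287.05 * 314.4 = 126347.928
Step 2: a = sqrt(126347.928) = 355.45 m/s

355.45


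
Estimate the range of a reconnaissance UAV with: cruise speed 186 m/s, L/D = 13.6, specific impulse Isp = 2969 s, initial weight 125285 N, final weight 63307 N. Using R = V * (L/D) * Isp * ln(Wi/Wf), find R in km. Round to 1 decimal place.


Step 1: Coefficient = V * (L/D) * Isp = 186 * 13.6 * 2969 = 7510382.4 m
Step 2: Wi/Wf = 125285 / 63307 = 1.979007
Step 3: ln(1.979007) = 0.682595
Step 4: R = 7510382.4 * 0.682595 = 5126551.2 m = 5126.6 km

5126.6


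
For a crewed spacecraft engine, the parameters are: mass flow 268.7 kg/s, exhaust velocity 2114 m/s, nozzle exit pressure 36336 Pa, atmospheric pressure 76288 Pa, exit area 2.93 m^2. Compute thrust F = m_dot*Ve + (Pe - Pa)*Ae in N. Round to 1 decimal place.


Step 1: Momentum thrust = m_dot * Ve = 268.7 * 2114 = 568031.8 N
Step 2: Pressure thrust = (Pe - Pa) * Ae = (36336 - 76288) * 2.93 = -117059.36 N
Step 3: Total thrust F = 568031.8 + -117059.36 = 450972.4 N

450972.4


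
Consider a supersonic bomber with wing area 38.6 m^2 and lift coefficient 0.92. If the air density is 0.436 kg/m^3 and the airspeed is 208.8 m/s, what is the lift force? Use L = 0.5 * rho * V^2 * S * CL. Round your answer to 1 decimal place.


Step 1: Calculate dynamic pressure q = 0.5 * 0.436 * 208.8^2 = 0.5 * 0.436 * 43597.44 = 9504.2419 Pa
Step 2: Multiply by wing area and lift coefficient: L = 9504.2419 * 38.6 * 0.92
Step 3: L = 366863.7381 * 0.92 = 337514.6 N

337514.6


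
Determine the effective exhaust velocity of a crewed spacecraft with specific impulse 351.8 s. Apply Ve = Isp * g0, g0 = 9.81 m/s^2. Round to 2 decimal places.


Step 1: Ve = Isp * g0 = 351.8 * 9.81
Step 2: Ve = 3451.16 m/s

3451.16


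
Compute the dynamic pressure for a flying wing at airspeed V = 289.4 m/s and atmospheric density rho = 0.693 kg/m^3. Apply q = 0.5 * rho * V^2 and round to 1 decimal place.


Step 1: V^2 = 289.4^2 = 83752.36
Step 2: q = 0.5 * 0.693 * 83752.36
Step 3: q = 29020.2 Pa

29020.2


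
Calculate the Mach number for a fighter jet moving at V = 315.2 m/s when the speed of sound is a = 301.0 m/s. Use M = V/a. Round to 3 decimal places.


Step 1: M = V / a = 315.2 / 301.0
Step 2: M = 1.047

1.047


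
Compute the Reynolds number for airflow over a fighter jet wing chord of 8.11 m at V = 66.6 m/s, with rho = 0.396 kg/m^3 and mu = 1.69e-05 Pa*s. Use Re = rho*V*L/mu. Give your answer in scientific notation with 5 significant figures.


Step 1: Numerator = rho * V * L = 0.396 * 66.6 * 8.11 = 213.889896
Step 2: Re = 213.889896 / 1.69e-05
Step 3: Re = 1.2656e+07

1.2656e+07


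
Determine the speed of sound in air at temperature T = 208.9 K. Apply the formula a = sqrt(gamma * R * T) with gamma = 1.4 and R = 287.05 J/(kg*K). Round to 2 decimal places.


Step 1: gamma * R * T = 1.4 * 287.05 * 208.9 = 83950.643
Step 2: a = sqrt(83950.643) = 289.74 m/s

289.74


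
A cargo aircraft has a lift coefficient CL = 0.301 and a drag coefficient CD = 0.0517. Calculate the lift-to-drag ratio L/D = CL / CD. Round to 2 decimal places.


Step 1: L/D = CL / CD = 0.301 / 0.0517
Step 2: L/D = 5.82

5.82


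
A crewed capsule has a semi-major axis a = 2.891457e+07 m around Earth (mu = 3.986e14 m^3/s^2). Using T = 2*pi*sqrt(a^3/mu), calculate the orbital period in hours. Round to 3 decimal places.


Step 1: a^3 / mu = 2.417409e+22 / 3.986e14 = 6.064750e+07
Step 2: sqrt(6.064750e+07) = 7787.6506 s
Step 3: T = 2*pi * 7787.6506 = 48931.25 s
Step 4: T in hours = 48931.25 / 3600 = 13.592 hours

13.592


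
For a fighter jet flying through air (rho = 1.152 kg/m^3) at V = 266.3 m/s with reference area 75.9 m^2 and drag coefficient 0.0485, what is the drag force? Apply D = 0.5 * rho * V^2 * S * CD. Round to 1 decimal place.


Step 1: Dynamic pressure q = 0.5 * 1.152 * 266.3^2 = 40847.4374 Pa
Step 2: Drag D = q * S * CD = 40847.4374 * 75.9 * 0.0485
Step 3: D = 150365.5 N

150365.5


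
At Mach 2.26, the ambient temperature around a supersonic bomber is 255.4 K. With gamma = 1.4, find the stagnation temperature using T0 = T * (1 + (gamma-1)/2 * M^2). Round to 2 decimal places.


Step 1: (gamma-1)/2 = 0.2
Step 2: M^2 = 5.1076
Step 3: 1 + 0.2 * 5.1076 = 2.02152
Step 4: T0 = 255.4 * 2.02152 = 516.30 K

516.30


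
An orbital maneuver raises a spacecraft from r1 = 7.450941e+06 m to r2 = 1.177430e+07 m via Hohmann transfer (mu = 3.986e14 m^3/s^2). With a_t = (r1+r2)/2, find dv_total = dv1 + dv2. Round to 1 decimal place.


Step 1: Transfer semi-major axis a_t = (7.450941e+06 + 1.177430e+07) / 2 = 9.612620e+06 m
Step 2: v1 (circular at r1) = sqrt(mu/r1) = 7314.14 m/s
Step 3: v_t1 = sqrt(mu*(2/r1 - 1/a_t)) = 8094.87 m/s
Step 4: dv1 = |8094.87 - 7314.14| = 780.73 m/s
Step 5: v2 (circular at r2) = 5818.37 m/s, v_t2 = 5122.54 m/s
Step 6: dv2 = |5818.37 - 5122.54| = 695.82 m/s
Step 7: Total delta-v = 780.73 + 695.82 = 1476.6 m/s

1476.6


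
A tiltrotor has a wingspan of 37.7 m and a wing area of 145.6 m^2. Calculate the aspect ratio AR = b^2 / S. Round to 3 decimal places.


Step 1: b^2 = 37.7^2 = 1421.29
Step 2: AR = 1421.29 / 145.6 = 9.762

9.762


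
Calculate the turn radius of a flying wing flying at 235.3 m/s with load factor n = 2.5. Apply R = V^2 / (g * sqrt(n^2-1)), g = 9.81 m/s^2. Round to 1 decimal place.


Step 1: V^2 = 235.3^2 = 55366.09
Step 2: n^2 - 1 = 2.5^2 - 1 = 5.25
Step 3: sqrt(5.25) = 2.291288
Step 4: R = 55366.09 / (9.81 * 2.291288) = 2463.2 m

2463.2


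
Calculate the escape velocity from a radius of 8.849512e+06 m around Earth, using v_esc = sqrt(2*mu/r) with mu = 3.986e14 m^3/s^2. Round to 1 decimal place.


Step 1: 2*mu/r = 2 * 3.986e14 / 8.849512e+06 = 90084063.3924
Step 2: v_esc = sqrt(90084063.3924) = 9491.3 m/s

9491.3


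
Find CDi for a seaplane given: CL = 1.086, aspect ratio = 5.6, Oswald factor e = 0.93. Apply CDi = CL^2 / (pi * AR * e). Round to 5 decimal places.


Step 1: CL^2 = 1.086^2 = 1.179396
Step 2: pi * AR * e = 3.14159 * 5.6 * 0.93 = 16.361415
Step 3: CDi = 1.179396 / 16.361415 = 0.07208

0.07208


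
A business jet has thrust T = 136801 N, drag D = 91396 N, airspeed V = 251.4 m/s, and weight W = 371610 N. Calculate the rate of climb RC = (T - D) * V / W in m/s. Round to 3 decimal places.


Step 1: Excess thrust = T - D = 136801 - 91396 = 45405 N
Step 2: Excess power = 45405 * 251.4 = 11414817.0 W
Step 3: RC = 11414817.0 / 371610 = 30.717 m/s

30.717


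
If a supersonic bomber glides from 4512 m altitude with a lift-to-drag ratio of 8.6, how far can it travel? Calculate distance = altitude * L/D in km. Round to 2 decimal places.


Step 1: Glide distance = altitude * L/D = 4512 * 8.6 = 38803.2 m
Step 2: Convert to km: 38803.2 / 1000 = 38.80 km

38.80


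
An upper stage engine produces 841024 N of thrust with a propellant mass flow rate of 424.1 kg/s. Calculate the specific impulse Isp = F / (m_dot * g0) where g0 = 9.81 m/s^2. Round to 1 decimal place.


Step 1: m_dot * g0 = 424.1 * 9.81 = 4160.42
Step 2: Isp = 841024 / 4160.42 = 202.1 s

202.1


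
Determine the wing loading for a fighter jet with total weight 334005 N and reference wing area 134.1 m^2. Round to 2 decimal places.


Step 1: Wing loading = W / S = 334005 / 134.1
Step 2: Wing loading = 2490.72 N/m^2

2490.72


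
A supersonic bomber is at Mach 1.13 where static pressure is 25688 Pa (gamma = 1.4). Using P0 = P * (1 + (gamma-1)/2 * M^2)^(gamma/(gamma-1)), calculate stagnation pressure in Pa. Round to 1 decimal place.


Step 1: (gamma-1)/2 * M^2 = 0.2 * 1.2769 = 0.25538
Step 2: 1 + 0.25538 = 1.25538
Step 3: Exponent gamma/(gamma-1) = 3.5
Step 4: P0 = 25688 * 1.25538^3.5 = 56943.4 Pa

56943.4


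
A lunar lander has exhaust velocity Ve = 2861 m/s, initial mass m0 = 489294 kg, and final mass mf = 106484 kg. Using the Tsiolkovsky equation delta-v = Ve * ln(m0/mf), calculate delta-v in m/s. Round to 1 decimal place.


Step 1: Mass ratio m0/mf = 489294 / 106484 = 4.595
Step 2: ln(4.595) = 1.524969
Step 3: delta-v = 2861 * 1.524969 = 4362.9 m/s

4362.9


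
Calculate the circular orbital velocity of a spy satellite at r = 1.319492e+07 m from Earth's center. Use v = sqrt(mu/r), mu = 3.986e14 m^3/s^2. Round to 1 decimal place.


Step 1: mu / r = 3.986e14 / 1.319492e+07 = 30208595.4292
Step 2: v = sqrt(30208595.4292) = 5496.2 m/s

5496.2


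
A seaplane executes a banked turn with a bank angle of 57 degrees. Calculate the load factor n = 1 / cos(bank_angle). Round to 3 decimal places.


Step 1: Convert 57 degrees to radians = 0.994838
Step 2: cos(57 deg) = 0.544639
Step 3: n = 1 / 0.544639 = 1.836

1.836


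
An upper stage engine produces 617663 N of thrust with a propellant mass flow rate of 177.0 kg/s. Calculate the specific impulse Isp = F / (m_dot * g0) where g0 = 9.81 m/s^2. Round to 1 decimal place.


Step 1: m_dot * g0 = 177.0 * 9.81 = 1736.37
Step 2: Isp = 617663 / 1736.37 = 355.7 s

355.7


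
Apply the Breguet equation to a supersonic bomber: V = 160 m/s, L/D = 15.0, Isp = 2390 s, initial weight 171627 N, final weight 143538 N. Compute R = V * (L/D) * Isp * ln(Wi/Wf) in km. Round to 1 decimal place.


Step 1: Coefficient = V * (L/D) * Isp = 160 * 15.0 * 2390 = 5736000.0 m
Step 2: Wi/Wf = 171627 / 143538 = 1.19569
Step 3: ln(1.19569) = 0.178724
Step 4: R = 5736000.0 * 0.178724 = 1025159.2 m = 1025.2 km

1025.2


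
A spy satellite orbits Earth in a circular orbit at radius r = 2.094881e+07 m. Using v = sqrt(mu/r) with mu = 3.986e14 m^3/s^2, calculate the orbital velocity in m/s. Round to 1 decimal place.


Step 1: mu / r = 3.986e14 / 2.094881e+07 = 19027333.7722
Step 2: v = sqrt(19027333.7722) = 4362.0 m/s

4362.0


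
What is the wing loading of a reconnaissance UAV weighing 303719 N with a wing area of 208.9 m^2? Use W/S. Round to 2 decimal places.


Step 1: Wing loading = W / S = 303719 / 208.9
Step 2: Wing loading = 1453.90 N/m^2

1453.90


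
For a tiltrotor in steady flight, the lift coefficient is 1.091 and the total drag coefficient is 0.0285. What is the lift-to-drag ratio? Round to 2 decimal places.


Step 1: L/D = CL / CD = 1.091 / 0.0285
Step 2: L/D = 38.28

38.28


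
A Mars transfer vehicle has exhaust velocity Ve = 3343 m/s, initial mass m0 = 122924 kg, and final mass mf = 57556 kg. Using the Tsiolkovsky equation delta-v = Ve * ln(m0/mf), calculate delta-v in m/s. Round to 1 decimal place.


Step 1: Mass ratio m0/mf = 122924 / 57556 = 2.135729
Step 2: ln(2.135729) = 0.758808
Step 3: delta-v = 3343 * 0.758808 = 2536.7 m/s

2536.7


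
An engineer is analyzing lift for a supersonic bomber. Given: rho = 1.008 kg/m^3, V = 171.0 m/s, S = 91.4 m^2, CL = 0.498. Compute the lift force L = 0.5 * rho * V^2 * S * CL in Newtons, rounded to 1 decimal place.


Step 1: Calculate dynamic pressure q = 0.5 * 1.008 * 171.0^2 = 0.5 * 1.008 * 29241.0 = 14737.464 Pa
Step 2: Multiply by wing area and lift coefficient: L = 14737.464 * 91.4 * 0.498
Step 3: L = 1347004.2096 * 0.498 = 670808.1 N

670808.1


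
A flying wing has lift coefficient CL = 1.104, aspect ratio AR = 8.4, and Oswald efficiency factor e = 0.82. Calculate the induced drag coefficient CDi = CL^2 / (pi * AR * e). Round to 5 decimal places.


Step 1: CL^2 = 1.104^2 = 1.218816
Step 2: pi * AR * e = 3.14159 * 8.4 * 0.82 = 21.63929
Step 3: CDi = 1.218816 / 21.63929 = 0.05632

0.05632


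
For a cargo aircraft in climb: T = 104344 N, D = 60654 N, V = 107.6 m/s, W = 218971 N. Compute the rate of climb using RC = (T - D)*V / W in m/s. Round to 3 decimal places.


Step 1: Excess thrust = T - D = 104344 - 60654 = 43690 N
Step 2: Excess power = 43690 * 107.6 = 4701044.0 W
Step 3: RC = 4701044.0 / 218971 = 21.469 m/s

21.469


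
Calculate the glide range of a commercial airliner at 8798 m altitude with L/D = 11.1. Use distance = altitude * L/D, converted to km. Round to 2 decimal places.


Step 1: Glide distance = altitude * L/D = 8798 * 11.1 = 97657.8 m
Step 2: Convert to km: 97657.8 / 1000 = 97.66 km

97.66


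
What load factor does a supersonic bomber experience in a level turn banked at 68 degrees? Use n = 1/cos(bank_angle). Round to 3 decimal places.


Step 1: Convert 68 degrees to radians = 1.186824
Step 2: cos(68 deg) = 0.374607
Step 3: n = 1 / 0.374607 = 2.669

2.669


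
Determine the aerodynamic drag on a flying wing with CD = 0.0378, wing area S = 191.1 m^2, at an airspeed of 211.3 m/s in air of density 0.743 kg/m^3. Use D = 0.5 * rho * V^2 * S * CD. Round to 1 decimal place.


Step 1: Dynamic pressure q = 0.5 * 0.743 * 211.3^2 = 16586.6168 Pa
Step 2: Drag D = q * S * CD = 16586.6168 * 191.1 * 0.0378
Step 3: D = 119814.8 N

119814.8


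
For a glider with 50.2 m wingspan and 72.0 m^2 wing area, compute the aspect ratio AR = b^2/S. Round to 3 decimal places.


Step 1: b^2 = 50.2^2 = 2520.04
Step 2: AR = 2520.04 / 72.0 = 35.001

35.001


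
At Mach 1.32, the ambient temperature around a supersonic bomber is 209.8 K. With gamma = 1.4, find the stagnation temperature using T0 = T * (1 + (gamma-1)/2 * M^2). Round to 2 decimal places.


Step 1: (gamma-1)/2 = 0.2
Step 2: M^2 = 1.7424
Step 3: 1 + 0.2 * 1.7424 = 1.34848
Step 4: T0 = 209.8 * 1.34848 = 282.91 K

282.91


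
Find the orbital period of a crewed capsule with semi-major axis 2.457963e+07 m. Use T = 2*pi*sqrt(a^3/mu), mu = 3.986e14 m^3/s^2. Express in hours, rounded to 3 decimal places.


Step 1: a^3 / mu = 1.484999e+22 / 3.986e14 = 3.725536e+07
Step 2: sqrt(3.725536e+07) = 6103.7167 s
Step 3: T = 2*pi * 6103.7167 = 38350.78 s
Step 4: T in hours = 38350.78 / 3600 = 10.653 hours

10.653


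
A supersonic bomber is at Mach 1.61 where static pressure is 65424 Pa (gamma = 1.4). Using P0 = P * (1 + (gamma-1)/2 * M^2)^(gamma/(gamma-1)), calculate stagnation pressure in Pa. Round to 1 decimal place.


Step 1: (gamma-1)/2 * M^2 = 0.2 * 2.5921 = 0.51842
Step 2: 1 + 0.51842 = 1.51842
Step 3: Exponent gamma/(gamma-1) = 3.5
Step 4: P0 = 65424 * 1.51842^3.5 = 282233.7 Pa

282233.7


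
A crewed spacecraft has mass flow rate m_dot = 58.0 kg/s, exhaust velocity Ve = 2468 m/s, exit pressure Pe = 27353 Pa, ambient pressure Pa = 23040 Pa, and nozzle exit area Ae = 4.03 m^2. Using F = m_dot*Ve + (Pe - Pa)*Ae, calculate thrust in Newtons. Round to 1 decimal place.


Step 1: Momentum thrust = m_dot * Ve = 58.0 * 2468 = 143144.0 N
Step 2: Pressure thrust = (Pe - Pa) * Ae = (27353 - 23040) * 4.03 = 17381.39 N
Step 3: Total thrust F = 143144.0 + 17381.39 = 160525.4 N

160525.4


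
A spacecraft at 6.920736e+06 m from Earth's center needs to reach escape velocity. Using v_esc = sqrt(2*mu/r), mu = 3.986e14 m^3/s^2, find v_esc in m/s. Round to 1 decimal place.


Step 1: 2*mu/r = 2 * 3.986e14 / 6.920736e+06 = 115190060.7103
Step 2: v_esc = sqrt(115190060.7103) = 10732.7 m/s

10732.7


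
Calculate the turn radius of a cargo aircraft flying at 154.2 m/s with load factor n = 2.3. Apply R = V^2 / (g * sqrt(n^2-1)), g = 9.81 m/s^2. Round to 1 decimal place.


Step 1: V^2 = 154.2^2 = 23777.64
Step 2: n^2 - 1 = 2.3^2 - 1 = 4.29
Step 3: sqrt(4.29) = 2.071232
Step 4: R = 23777.64 / (9.81 * 2.071232) = 1170.2 m

1170.2


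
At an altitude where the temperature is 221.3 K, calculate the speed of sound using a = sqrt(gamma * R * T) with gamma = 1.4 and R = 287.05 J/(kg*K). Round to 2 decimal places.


Step 1: gamma * R * T = 1.4 * 287.05 * 221.3 = 88933.831
Step 2: a = sqrt(88933.831) = 298.22 m/s

298.22


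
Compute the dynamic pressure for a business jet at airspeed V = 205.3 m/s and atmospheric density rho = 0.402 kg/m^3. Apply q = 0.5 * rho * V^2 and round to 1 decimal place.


Step 1: V^2 = 205.3^2 = 42148.09
Step 2: q = 0.5 * 0.402 * 42148.09
Step 3: q = 8471.8 Pa

8471.8


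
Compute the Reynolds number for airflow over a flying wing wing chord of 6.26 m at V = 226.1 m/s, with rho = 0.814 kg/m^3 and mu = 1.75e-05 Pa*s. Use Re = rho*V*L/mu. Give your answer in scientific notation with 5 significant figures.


Step 1: Numerator = rho * V * L = 0.814 * 226.1 * 6.26 = 1152.124204
Step 2: Re = 1152.124204 / 1.75e-05
Step 3: Re = 6.5836e+07

6.5836e+07


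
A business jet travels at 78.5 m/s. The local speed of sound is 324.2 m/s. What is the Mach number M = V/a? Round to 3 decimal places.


Step 1: M = V / a = 78.5 / 324.2
Step 2: M = 0.242

0.242


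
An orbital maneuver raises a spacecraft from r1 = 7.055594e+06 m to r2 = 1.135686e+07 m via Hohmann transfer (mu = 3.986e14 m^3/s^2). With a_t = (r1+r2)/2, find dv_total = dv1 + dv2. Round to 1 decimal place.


Step 1: Transfer semi-major axis a_t = (7.055594e+06 + 1.135686e+07) / 2 = 9.206227e+06 m
Step 2: v1 (circular at r1) = sqrt(mu/r1) = 7516.26 m/s
Step 3: v_t1 = sqrt(mu*(2/r1 - 1/a_t)) = 8348.15 m/s
Step 4: dv1 = |8348.15 - 7516.26| = 831.89 m/s
Step 5: v2 (circular at r2) = 5924.33 m/s, v_t2 = 5186.39 m/s
Step 6: dv2 = |5924.33 - 5186.39| = 737.94 m/s
Step 7: Total delta-v = 831.89 + 737.94 = 1569.8 m/s

1569.8


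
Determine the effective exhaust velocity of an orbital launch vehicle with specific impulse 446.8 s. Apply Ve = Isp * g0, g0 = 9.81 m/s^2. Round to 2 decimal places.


Step 1: Ve = Isp * g0 = 446.8 * 9.81
Step 2: Ve = 4383.11 m/s

4383.11


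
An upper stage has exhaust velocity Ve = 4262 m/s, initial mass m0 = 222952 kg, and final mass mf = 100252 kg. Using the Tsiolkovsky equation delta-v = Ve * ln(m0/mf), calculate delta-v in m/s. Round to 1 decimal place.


Step 1: Mass ratio m0/mf = 222952 / 100252 = 2.223916
Step 2: ln(2.223916) = 0.799269
Step 3: delta-v = 4262 * 0.799269 = 3406.5 m/s

3406.5


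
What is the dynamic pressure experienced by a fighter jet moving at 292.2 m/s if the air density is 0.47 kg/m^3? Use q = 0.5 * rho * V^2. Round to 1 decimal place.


Step 1: V^2 = 292.2^2 = 85380.84
Step 2: q = 0.5 * 0.47 * 85380.84
Step 3: q = 20064.5 Pa

20064.5


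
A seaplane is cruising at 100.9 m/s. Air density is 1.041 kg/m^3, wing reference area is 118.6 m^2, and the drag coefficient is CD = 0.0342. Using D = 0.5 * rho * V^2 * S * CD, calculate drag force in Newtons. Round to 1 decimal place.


Step 1: Dynamic pressure q = 0.5 * 1.041 * 100.9^2 = 5299.1116 Pa
Step 2: Drag D = q * S * CD = 5299.1116 * 118.6 * 0.0342
Step 3: D = 21493.8 N

21493.8


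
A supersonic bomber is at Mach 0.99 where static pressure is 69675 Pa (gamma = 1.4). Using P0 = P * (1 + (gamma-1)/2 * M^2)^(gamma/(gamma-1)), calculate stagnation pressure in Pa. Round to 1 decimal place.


Step 1: (gamma-1)/2 * M^2 = 0.2 * 0.9801 = 0.19602
Step 2: 1 + 0.19602 = 1.19602
Step 3: Exponent gamma/(gamma-1) = 3.5
Step 4: P0 = 69675 * 1.19602^3.5 = 130365.2 Pa

130365.2


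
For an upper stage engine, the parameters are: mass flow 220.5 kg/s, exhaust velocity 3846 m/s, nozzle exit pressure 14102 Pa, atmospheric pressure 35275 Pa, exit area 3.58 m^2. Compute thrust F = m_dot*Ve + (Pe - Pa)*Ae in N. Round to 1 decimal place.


Step 1: Momentum thrust = m_dot * Ve = 220.5 * 3846 = 848043.0 N
Step 2: Pressure thrust = (Pe - Pa) * Ae = (14102 - 35275) * 3.58 = -75799.34 N
Step 3: Total thrust F = 848043.0 + -75799.34 = 772243.7 N

772243.7


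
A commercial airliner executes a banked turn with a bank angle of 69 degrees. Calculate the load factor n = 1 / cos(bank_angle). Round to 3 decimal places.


Step 1: Convert 69 degrees to radians = 1.204277
Step 2: cos(69 deg) = 0.358368
Step 3: n = 1 / 0.358368 = 2.790

2.790


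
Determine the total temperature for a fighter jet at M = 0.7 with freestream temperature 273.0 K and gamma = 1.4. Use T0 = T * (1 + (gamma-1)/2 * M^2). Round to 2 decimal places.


Step 1: (gamma-1)/2 = 0.2
Step 2: M^2 = 0.49
Step 3: 1 + 0.2 * 0.49 = 1.098
Step 4: T0 = 273.0 * 1.098 = 299.75 K

299.75


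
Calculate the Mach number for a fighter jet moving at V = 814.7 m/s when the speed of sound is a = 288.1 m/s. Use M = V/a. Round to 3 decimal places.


Step 1: M = V / a = 814.7 / 288.1
Step 2: M = 2.828

2.828


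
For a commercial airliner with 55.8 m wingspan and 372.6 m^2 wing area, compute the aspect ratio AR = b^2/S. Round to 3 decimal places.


Step 1: b^2 = 55.8^2 = 3113.64
Step 2: AR = 3113.64 / 372.6 = 8.357

8.357


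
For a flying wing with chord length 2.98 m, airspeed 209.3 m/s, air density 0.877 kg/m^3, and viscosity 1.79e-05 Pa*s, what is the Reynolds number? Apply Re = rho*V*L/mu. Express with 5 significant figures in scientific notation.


Step 1: Numerator = rho * V * L = 0.877 * 209.3 * 2.98 = 546.997178
Step 2: Re = 546.997178 / 1.79e-05
Step 3: Re = 3.0559e+07

3.0559e+07


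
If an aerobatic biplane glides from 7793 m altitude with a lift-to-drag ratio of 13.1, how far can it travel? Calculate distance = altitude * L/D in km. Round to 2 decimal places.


Step 1: Glide distance = altitude * L/D = 7793 * 13.1 = 102088.3 m
Step 2: Convert to km: 102088.3 / 1000 = 102.09 km

102.09


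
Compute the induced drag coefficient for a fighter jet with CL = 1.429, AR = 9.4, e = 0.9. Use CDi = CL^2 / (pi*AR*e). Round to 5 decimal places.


Step 1: CL^2 = 1.429^2 = 2.042041
Step 2: pi * AR * e = 3.14159 * 9.4 * 0.9 = 26.577874
Step 3: CDi = 2.042041 / 26.577874 = 0.07683

0.07683


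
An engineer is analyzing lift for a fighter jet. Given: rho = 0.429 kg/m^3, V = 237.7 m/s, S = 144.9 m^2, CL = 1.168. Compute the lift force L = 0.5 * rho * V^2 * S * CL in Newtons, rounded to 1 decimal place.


Step 1: Calculate dynamic pressure q = 0.5 * 0.429 * 237.7^2 = 0.5 * 0.429 * 56501.29 = 12119.5267 Pa
Step 2: Multiply by wing area and lift coefficient: L = 12119.5267 * 144.9 * 1.168
Step 3: L = 1756119.4196 * 1.168 = 2051147.5 N

2051147.5


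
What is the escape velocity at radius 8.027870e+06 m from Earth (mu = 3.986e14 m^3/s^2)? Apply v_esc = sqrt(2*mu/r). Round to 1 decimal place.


Step 1: 2*mu/r = 2 * 3.986e14 / 8.027870e+06 = 99304049.5175
Step 2: v_esc = sqrt(99304049.5175) = 9965.1 m/s

9965.1


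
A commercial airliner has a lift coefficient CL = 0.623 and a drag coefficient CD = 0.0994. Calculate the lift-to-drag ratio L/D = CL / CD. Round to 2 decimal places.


Step 1: L/D = CL / CD = 0.623 / 0.0994
Step 2: L/D = 6.27

6.27


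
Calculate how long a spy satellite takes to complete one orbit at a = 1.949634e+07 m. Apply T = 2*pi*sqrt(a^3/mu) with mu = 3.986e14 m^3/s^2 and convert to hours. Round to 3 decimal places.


Step 1: a^3 / mu = 7.410701e+21 / 3.986e14 = 1.859182e+07
Step 2: sqrt(1.859182e+07) = 4311.8236 s
Step 3: T = 2*pi * 4311.8236 = 27091.99 s
Step 4: T in hours = 27091.99 / 3600 = 7.526 hours

7.526


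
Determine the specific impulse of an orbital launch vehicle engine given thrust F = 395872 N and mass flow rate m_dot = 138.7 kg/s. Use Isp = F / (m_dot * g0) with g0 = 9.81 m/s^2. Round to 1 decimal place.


Step 1: m_dot * g0 = 138.7 * 9.81 = 1360.65
Step 2: Isp = 395872 / 1360.65 = 290.9 s

290.9


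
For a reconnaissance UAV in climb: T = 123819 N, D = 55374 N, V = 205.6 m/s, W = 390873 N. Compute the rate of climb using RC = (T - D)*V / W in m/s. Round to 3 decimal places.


Step 1: Excess thrust = T - D = 123819 - 55374 = 68445 N
Step 2: Excess power = 68445 * 205.6 = 14072292.0 W
Step 3: RC = 14072292.0 / 390873 = 36.002 m/s

36.002


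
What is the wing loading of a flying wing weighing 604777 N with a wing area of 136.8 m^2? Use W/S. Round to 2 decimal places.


Step 1: Wing loading = W / S = 604777 / 136.8
Step 2: Wing loading = 4420.88 N/m^2

4420.88


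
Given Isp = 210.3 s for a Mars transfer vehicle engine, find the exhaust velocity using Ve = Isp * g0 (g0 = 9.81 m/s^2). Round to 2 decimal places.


Step 1: Ve = Isp * g0 = 210.3 * 9.81
Step 2: Ve = 2063.04 m/s

2063.04
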